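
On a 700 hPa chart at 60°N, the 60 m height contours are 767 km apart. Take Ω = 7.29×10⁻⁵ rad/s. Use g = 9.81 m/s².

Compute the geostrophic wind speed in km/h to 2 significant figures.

Coriolis parameter at 60°N:
f = 2Ω sin φ = 2 × 7.29×10⁻⁵ × sin 60° = 1.26×10⁻⁴ s⁻¹
Height gradient: |∂Z/∂n| = 60 m / 767000 m = 7.82×10⁻⁵
On a pressure surface, geostrophic balance gives V_g = (g/f)|∂Z/∂n|:
V_g = 9.81 × 7.82×10⁻⁵ / 1.26×10⁻⁴ = 6.08 m/s
Converting: 6.08 m/s × 3.6 = 22 km/h

22 km/h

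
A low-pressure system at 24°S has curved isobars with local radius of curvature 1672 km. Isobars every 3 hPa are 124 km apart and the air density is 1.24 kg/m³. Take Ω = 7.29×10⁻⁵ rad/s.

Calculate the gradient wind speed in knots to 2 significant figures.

51 knots

Coriolis parameter at 24°S:
f = 2Ω sin φ = 2 × 7.29×10⁻⁵ × sin 24° = 5.93×10⁻⁵ s⁻¹
Pressure gradient: |∂P/∂n| = 300 Pa / 124000 m = 2.42×10⁻³ Pa/m
Geostrophic speed: V_g = |∂P/∂n|/(fρ) = 2.42×10⁻³/(5.93×10⁻⁵ × 1.24) = 32.9 m/s
Around a low, centrifugal force acts outward with Coriolis, so pressure-gradient force balances both:
(1/ρ)|∂P/∂n| = fV + V²/R  →  V² + fR·V − fR·V_g = 0
With fR = 5.93×10⁻⁵ × 1672×10³ m = 99.2 m/s:
V = [−fR + √((fR)² + 4 fR V_g)]/2 = [−99.2 + √(99.2² + 4×99.2×32.9)]/2 = 26.1 m/s
Subgeostrophic (V < V_g = 32.9 m/s), as expected around a low.
Converting: 26.1 m/s × 1.944 = 51 knots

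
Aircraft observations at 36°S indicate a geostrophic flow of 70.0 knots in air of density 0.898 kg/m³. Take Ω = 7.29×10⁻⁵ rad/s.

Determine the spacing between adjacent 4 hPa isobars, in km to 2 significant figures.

Coriolis parameter at 36°S:
f = 2Ω sin φ = 2 × 7.29×10⁻⁵ × sin 36° = 8.57×10⁻⁵ s⁻¹
Wind speed in SI: 70.0 knots = 36.0 m/s
Geostrophic balance rearranged: |∂P/∂n| = f ρ V_g
|∂P/∂n| = 8.57×10⁻⁵ × 0.898 × 36.0 = 2.77×10⁻³ Pa/m
Isobar spacing: Δn = ΔP/|∂P/∂n| = 400 Pa / 2.77×10⁻³ Pa/m = 144335 m ≈ 140 km

140 km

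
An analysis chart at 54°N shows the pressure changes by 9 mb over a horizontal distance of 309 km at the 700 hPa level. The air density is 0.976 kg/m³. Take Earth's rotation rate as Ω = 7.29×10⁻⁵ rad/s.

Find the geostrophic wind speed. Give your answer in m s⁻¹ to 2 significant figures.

Coriolis parameter at 54°N:
f = 2Ω sin φ = 2 × 7.29×10⁻⁵ × sin 54° = 1.18×10⁻⁴ s⁻¹
Pressure gradient: |∂P/∂n| = 900 Pa / 309000 m = 2.91×10⁻³ Pa/m
Geostrophic balance (pressure-gradient force = Coriolis force):
V_g = (1/(fρ)) |∂P/∂n| = 2.91×10⁻³ / (1.18×10⁻⁴ × 0.976) = 25.3 m/s

25 m s⁻¹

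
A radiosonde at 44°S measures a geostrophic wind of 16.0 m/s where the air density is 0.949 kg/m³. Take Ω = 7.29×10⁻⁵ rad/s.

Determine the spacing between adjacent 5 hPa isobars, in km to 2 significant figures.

330 km

Coriolis parameter at 44°S:
f = 2Ω sin φ = 2 × 7.29×10⁻⁵ × sin 44° = 1.01×10⁻⁴ s⁻¹
Geostrophic balance rearranged: |∂P/∂n| = f ρ V_g
|∂P/∂n| = 1.01×10⁻⁴ × 0.949 × 16.0 = 1.54×10⁻³ Pa/m
Isobar spacing: Δn = ΔP/|∂P/∂n| = 500 Pa / 1.54×10⁻³ Pa/m = 325128 m ≈ 330 km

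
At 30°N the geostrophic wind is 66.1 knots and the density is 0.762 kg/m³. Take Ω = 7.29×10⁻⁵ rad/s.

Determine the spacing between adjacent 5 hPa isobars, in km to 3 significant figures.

Coriolis parameter at 30°N:
f = 2Ω sin φ = 2 × 7.29×10⁻⁵ × sin 30° = 7.29×10⁻⁵ s⁻¹
Wind speed in SI: 66.1 knots = 34.0 m/s
Geostrophic balance rearranged: |∂P/∂n| = f ρ V_g
|∂P/∂n| = 7.29×10⁻⁵ × 0.762 × 34.0 = 1.89×10⁻³ Pa/m
Isobar spacing: Δn = ΔP/|∂P/∂n| = 500 Pa / 1.89×10⁻³ Pa/m = 264696 m ≈ 265 km

265 km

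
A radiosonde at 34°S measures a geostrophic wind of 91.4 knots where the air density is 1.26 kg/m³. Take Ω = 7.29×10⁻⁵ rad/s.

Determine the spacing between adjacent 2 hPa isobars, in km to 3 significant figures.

41.4 km

Coriolis parameter at 34°S:
f = 2Ω sin φ = 2 × 7.29×10⁻⁵ × sin 34° = 8.15×10⁻⁵ s⁻¹
Wind speed in SI: 91.4 knots = 47.0 m/s
Geostrophic balance rearranged: |∂P/∂n| = f ρ V_g
|∂P/∂n| = 8.15×10⁻⁵ × 1.26 × 47.0 = 4.83×10⁻³ Pa/m
Isobar spacing: Δn = ΔP/|∂P/∂n| = 200 Pa / 4.83×10⁻³ Pa/m = 41405 m ≈ 41.4 km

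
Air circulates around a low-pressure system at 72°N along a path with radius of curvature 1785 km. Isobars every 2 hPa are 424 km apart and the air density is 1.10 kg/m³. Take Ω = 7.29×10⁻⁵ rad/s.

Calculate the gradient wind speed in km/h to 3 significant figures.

Coriolis parameter at 72°N:
f = 2Ω sin φ = 2 × 7.29×10⁻⁵ × sin 72° = 1.39×10⁻⁴ s⁻¹
Pressure gradient: |∂P/∂n| = 200 Pa / 424000 m = 4.72×10⁻⁴ Pa/m
Geostrophic speed: V_g = |∂P/∂n|/(fρ) = 4.72×10⁻⁴/(1.39×10⁻⁴ × 1.10) = 3.09 m/s
Around a low, centrifugal force acts outward with Coriolis, so pressure-gradient force balances both:
(1/ρ)|∂P/∂n| = fV + V²/R  →  V² + fR·V − fR·V_g = 0
With fR = 1.39×10⁻⁴ × 1785×10³ m = 248 m/s:
V = [−fR + √((fR)² + 4 fR V_g)]/2 = [−248 + √(248² + 4×248×3.09)]/2 = 3.05 m/s
Subgeostrophic (V < V_g = 3.09 m/s), as expected around a low.
Converting: 3.05 m/s × 3.6 = 11.0 km/h

11.0 km/h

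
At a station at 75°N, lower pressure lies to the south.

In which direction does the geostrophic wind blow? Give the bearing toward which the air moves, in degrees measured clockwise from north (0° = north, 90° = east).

270°

The pressure-gradient force points toward the south (bearing 180°).
Geostrophic balance: in the Northern Hemisphere the Coriolis force deflects motion to the right, so the geostrophic wind blows 90° to the right of the pressure-gradient force (low pressure on the left).
Rotating 180° by 90° clockwise gives 270° — the wind blows toward the west.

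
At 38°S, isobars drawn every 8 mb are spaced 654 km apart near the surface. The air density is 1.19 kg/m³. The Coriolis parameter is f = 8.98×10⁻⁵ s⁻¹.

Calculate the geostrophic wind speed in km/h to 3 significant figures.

Pressure gradient: |∂P/∂n| = 800 Pa / 654000 m = 1.22×10⁻³ Pa/m
Geostrophic balance (pressure-gradient force = Coriolis force):
V_g = (1/(fρ)) |∂P/∂n| = 1.22×10⁻³ / (8.98×10⁻⁵ × 1.19) = 11.4 m/s
Converting: 11.4 m/s × 3.6 = 41.2 km/h

41.2 km/h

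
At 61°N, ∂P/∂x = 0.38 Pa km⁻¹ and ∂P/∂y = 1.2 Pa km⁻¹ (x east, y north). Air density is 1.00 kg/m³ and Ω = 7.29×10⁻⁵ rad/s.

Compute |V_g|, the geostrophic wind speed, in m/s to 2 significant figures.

9.9 m/s

Coriolis parameter at 61°N:
f = 2Ω sin φ = 2 × 7.29×10⁻⁵ × sin 61° = 1.28×10⁻⁴ s⁻¹
Component geostrophic relations (x east, y north):
u_g = −(1/(fρ)) ∂P/∂y,  v_g = (1/(fρ)) ∂P/∂x
u_g = −(1.2×10⁻³)/(1.28×10⁻⁴ × 1.00) = −9.41 m/s;  v_g = (0.38×10⁻³)/(1.28×10⁻⁴ × 1.00) = 2.98 m/s
|V_g| = √(u_g² + v_g²) = 9.87 m/s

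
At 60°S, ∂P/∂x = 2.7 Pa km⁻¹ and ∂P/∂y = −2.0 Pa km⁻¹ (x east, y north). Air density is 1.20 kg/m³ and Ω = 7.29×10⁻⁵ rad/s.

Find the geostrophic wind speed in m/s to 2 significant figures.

22 m/s

Coriolis parameter at 60°S:
f = 2Ω sin φ = 2 × 7.29×10⁻⁵ × sin 60° = 1.26×10⁻⁴ s⁻¹
In the Southern Hemisphere f is negative: f = −1.26×10⁻⁴ s⁻¹.
Component geostrophic relations (x east, y north):
u_g = −(1/(fρ)) ∂P/∂y,  v_g = (1/(fρ)) ∂P/∂x
u_g = −(−2.0×10⁻³)/(−1.26×10⁻⁴ × 1.20) = −13.2 m/s;  v_g = (2.7×10⁻³)/(−1.26×10⁻⁴ × 1.20) = −17.8 m/s
|V_g| = √(u_g² + v_g²) = 22.2 m/s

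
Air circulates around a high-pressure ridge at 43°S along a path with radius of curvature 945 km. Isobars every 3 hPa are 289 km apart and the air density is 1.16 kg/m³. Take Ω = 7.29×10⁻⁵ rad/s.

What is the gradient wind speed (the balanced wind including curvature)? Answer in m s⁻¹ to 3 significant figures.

10.1 m s⁻¹

Coriolis parameter at 43°S:
f = 2Ω sin φ = 2 × 7.29×10⁻⁵ × sin 43° = 9.94×10⁻⁵ s⁻¹
Pressure gradient: |∂P/∂n| = 300 Pa / 289000 m = 1.04×10⁻³ Pa/m
Geostrophic speed: V_g = |∂P/∂n|/(fρ) = 1.04×10⁻³/(9.94×10⁻⁵ × 1.16) = 9.00 m/s
Around a high, pressure-gradient force acts outward with centrifugal, so Coriolis balances both:
fV = (1/ρ)|∂P/∂n| + V²/R  →  V² − fR·V + fR·V_g = 0
With fR = 9.94×10⁻⁵ × 945×10³ m = 94.0 m/s:
V = [fR − √((fR)² − 4 fR V_g)]/2 = [94.0 − √(94.0² − 4×94.0×9)]/2 = 10.1 m/s
Supergeostrophic (V > V_g = 9 m/s), as expected around a high.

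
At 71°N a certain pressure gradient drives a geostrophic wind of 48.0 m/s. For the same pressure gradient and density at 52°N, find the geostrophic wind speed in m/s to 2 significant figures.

With the same pressure gradient and density, V_g ∝ 1/f ∝ 1/sin φ.
V₂ = V₁ · sin φ₁ / sin φ₂ = 48.0 × sin 71° / sin 52°
V₂ = 48.0 × 0.9455/0.7880 = 58 m/s

58 m/s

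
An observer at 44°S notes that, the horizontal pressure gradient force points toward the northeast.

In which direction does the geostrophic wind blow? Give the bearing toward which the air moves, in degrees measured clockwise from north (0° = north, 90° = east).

315°

The pressure-gradient force points toward the northeast (bearing 045°).
Geostrophic balance: in the Southern Hemisphere the Coriolis force deflects motion to the left, so the geostrophic wind blows 90° to the left of the pressure-gradient force (low pressure on the right).
Rotating 045° by 90° counterclockwise gives 315° — the wind blows toward the northwest.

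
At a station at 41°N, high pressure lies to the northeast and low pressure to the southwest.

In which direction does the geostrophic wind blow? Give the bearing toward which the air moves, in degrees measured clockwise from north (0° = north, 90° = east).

315°

The pressure-gradient force points toward the southwest (bearing 225°).
Geostrophic balance: in the Northern Hemisphere the Coriolis force deflects motion to the right, so the geostrophic wind blows 90° to the right of the pressure-gradient force (low pressure on the left).
Rotating 225° by 90° clockwise gives 315° — the wind blows toward the northwest.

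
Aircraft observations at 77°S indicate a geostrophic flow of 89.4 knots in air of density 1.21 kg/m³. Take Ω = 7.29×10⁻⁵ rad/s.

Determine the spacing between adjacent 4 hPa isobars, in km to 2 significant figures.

Coriolis parameter at 77°S:
f = 2Ω sin φ = 2 × 7.29×10⁻⁵ × sin 77° = 1.42×10⁻⁴ s⁻¹
Wind speed in SI: 89.4 knots = 46.0 m/s
Geostrophic balance rearranged: |∂P/∂n| = f ρ V_g
|∂P/∂n| = 1.42×10⁻⁴ × 1.21 × 46.0 = 7.91×10⁻³ Pa/m
Isobar spacing: Δn = ΔP/|∂P/∂n| = 400 Pa / 7.91×10⁻³ Pa/m = 50596 m ≈ 51 km

51 km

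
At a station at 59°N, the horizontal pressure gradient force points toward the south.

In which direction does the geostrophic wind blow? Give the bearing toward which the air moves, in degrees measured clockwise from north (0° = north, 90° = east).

270°

The pressure-gradient force points toward the south (bearing 180°).
Geostrophic balance: in the Northern Hemisphere the Coriolis force deflects motion to the right, so the geostrophic wind blows 90° to the right of the pressure-gradient force (low pressure on the left).
Rotating 180° by 90° clockwise gives 270° — the wind blows toward the west.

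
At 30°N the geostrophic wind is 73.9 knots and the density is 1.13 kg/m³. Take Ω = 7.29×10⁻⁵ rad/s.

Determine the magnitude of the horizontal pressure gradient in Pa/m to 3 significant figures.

3.13×10⁻³ Pa/m

Coriolis parameter at 30°N:
f = 2Ω sin φ = 2 × 7.29×10⁻⁵ × sin 30° = 7.29×10⁻⁵ s⁻¹
Wind speed in SI: 73.9 knots = 38.0 m/s
Geostrophic balance rearranged: |∂P/∂n| = f ρ V_g
|∂P/∂n| = 7.29×10⁻⁵ × 1.13 × 38.0 = 3.13×10⁻³ Pa/m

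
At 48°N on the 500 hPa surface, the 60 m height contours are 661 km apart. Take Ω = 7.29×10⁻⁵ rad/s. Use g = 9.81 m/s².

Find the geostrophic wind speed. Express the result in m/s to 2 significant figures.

8.2 m/s

Coriolis parameter at 48°N:
f = 2Ω sin φ = 2 × 7.29×10⁻⁵ × sin 48° = 1.08×10⁻⁴ s⁻¹
Height gradient: |∂Z/∂n| = 60 m / 661000 m = 9.08×10⁻⁵
On a pressure surface, geostrophic balance gives V_g = (g/f)|∂Z/∂n|:
V_g = 9.81 × 9.08×10⁻⁵ / 1.08×10⁻⁴ = 8.22 m/s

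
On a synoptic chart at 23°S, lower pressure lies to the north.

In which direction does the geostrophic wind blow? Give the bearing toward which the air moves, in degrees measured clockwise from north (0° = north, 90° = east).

The pressure-gradient force points toward the north (bearing 000°).
Geostrophic balance: in the Southern Hemisphere the Coriolis force deflects motion to the left, so the geostrophic wind blows 90° to the left of the pressure-gradient force (low pressure on the right).
Rotating 000° by 90° counterclockwise gives 270° — the wind blows toward the west.

270°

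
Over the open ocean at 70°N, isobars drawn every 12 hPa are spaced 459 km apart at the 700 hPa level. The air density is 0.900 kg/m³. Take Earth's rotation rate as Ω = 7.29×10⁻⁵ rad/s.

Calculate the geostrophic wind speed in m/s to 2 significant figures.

Coriolis parameter at 70°N:
f = 2Ω sin φ = 2 × 7.29×10⁻⁵ × sin 70° = 1.37×10⁻⁴ s⁻¹
Pressure gradient: |∂P/∂n| = 1200 Pa / 459000 m = 2.61×10⁻³ Pa/m
Geostrophic balance (pressure-gradient force = Coriolis force):
V_g = (1/(fρ)) |∂P/∂n| = 2.61×10⁻³ / (1.37×10⁻⁴ × 0.900) = 21.2 m/s

21 m/s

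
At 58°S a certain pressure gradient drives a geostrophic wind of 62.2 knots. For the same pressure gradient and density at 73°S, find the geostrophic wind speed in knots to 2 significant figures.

With the same pressure gradient and density, V_g ∝ 1/f ∝ 1/sin φ.
V₂ = V₁ · sin φ₁ / sin φ₂ = 62.2 × sin 58° / sin 73°
V₂ = 62.2 × 0.8480/0.9563 = 55 knots

55 knots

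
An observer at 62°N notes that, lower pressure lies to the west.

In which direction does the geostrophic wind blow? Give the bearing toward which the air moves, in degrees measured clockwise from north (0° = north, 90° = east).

000°

The pressure-gradient force points toward the west (bearing 270°).
Geostrophic balance: in the Northern Hemisphere the Coriolis force deflects motion to the right, so the geostrophic wind blows 90° to the right of the pressure-gradient force (low pressure on the left).
Rotating 270° by 90° clockwise gives 000° — the wind blows toward the north.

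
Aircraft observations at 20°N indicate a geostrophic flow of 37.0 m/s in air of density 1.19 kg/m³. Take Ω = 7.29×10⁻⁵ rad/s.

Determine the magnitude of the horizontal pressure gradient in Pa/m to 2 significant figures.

2.2×10⁻³ Pa/m

Coriolis parameter at 20°N:
f = 2Ω sin φ = 2 × 7.29×10⁻⁵ × sin 20° = 4.99×10⁻⁵ s⁻¹
Geostrophic balance rearranged: |∂P/∂n| = f ρ V_g
|∂P/∂n| = 4.99×10⁻⁵ × 1.19 × 37.0 = 2.20×10⁻³ Pa/m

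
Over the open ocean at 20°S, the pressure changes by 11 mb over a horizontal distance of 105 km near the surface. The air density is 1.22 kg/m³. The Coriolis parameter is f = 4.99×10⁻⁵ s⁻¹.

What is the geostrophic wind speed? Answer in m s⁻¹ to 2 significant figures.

Pressure gradient: |∂P/∂n| = 1100 Pa / 105000 m = 1.05×10⁻² Pa/m
Geostrophic balance (pressure-gradient force = Coriolis force):
V_g = (1/(fρ)) |∂P/∂n| = 1.05×10⁻² / (4.99×10⁻⁵ × 1.22) = 172 m/s

170 m s⁻¹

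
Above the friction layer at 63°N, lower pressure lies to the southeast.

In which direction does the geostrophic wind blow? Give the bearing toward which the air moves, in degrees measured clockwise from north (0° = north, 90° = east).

225°

The pressure-gradient force points toward the southeast (bearing 135°).
Geostrophic balance: in the Northern Hemisphere the Coriolis force deflects motion to the right, so the geostrophic wind blows 90° to the right of the pressure-gradient force (low pressure on the left).
Rotating 135° by 90° clockwise gives 225° — the wind blows toward the southwest.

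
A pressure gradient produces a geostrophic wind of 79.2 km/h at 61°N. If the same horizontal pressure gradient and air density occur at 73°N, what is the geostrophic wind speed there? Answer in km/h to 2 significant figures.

With the same pressure gradient and density, V_g ∝ 1/f ∝ 1/sin φ.
V₂ = V₁ · sin φ₁ / sin φ₂ = 79.2 × sin 61° / sin 73°
V₂ = 79.2 × 0.8746/0.9563 = 72 km/h

72 km/h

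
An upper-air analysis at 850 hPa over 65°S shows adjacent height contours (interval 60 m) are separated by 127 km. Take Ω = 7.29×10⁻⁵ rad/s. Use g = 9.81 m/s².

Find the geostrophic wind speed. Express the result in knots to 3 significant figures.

68.2 knots

Coriolis parameter at 65°S:
f = 2Ω sin φ = 2 × 7.29×10⁻⁵ × sin 65° = 1.32×10⁻⁴ s⁻¹
Height gradient: |∂Z/∂n| = 60 m / 127000 m = 4.72×10⁻⁴
On a pressure surface, geostrophic balance gives V_g = (g/f)|∂Z/∂n|:
V_g = 9.81 × 4.72×10⁻⁴ / 1.32×10⁻⁴ = 35.1 m/s
Converting: 35.1 m/s × 1.944 = 68.2 knots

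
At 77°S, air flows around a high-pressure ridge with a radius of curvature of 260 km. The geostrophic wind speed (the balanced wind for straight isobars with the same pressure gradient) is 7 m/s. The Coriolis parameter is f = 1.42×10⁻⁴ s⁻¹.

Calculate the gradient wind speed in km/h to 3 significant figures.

33.8 km/h

Around a high, pressure-gradient force acts outward with centrifugal, so Coriolis balances both:
fV = (1/ρ)|∂P/∂n| + V²/R  →  V² − fR·V + fR·V_g = 0
With fR = 1.42×10⁻⁴ × 260×10³ m = 36.9 m/s:
V = [fR − √((fR)² − 4 fR V_g)]/2 = [36.9 − √(36.9² − 4×36.9×7)]/2 = 9.39 m/s
Supergeostrophic (V > V_g = 7 m/s), as expected around a high.
Converting: 9.39 m/s × 3.6 = 33.8 km/h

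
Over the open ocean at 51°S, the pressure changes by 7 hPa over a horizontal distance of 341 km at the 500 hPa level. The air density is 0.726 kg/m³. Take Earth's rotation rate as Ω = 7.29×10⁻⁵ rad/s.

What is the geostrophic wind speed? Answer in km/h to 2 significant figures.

Coriolis parameter at 51°S:
f = 2Ω sin φ = 2 × 7.29×10⁻⁵ × sin 51° = 1.13×10⁻⁴ s⁻¹
Pressure gradient: |∂P/∂n| = 700 Pa / 341000 m = 2.05×10⁻³ Pa/m
Geostrophic balance (pressure-gradient force = Coriolis force):
V_g = (1/(fρ)) |∂P/∂n| = 2.05×10⁻³ / (1.13×10⁻⁴ × 0.726) = 25.0 m/s
Converting: 25.0 m/s × 3.6 = 90 km/h

90 km/h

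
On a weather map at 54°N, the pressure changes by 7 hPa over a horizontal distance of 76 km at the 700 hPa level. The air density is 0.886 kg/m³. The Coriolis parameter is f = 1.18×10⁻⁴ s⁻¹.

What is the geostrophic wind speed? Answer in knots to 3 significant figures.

Pressure gradient: |∂P/∂n| = 700 Pa / 76000 m = 9.21×10⁻³ Pa/m
Geostrophic balance (pressure-gradient force = Coriolis force):
V_g = (1/(fρ)) |∂P/∂n| = 9.21×10⁻³ / (1.18×10⁻⁴ × 0.886) = 88.1 m/s
Converting: 88.1 m/s × 1.944 = 171 knots

171 knots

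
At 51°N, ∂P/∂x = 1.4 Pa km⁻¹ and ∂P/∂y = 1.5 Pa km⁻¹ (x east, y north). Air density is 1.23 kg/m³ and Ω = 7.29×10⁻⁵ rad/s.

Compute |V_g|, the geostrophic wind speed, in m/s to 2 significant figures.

15 m/s

Coriolis parameter at 51°N:
f = 2Ω sin φ = 2 × 7.29×10⁻⁵ × sin 51° = 1.13×10⁻⁴ s⁻¹
Component geostrophic relations (x east, y north):
u_g = −(1/(fρ)) ∂P/∂y,  v_g = (1/(fρ)) ∂P/∂x
u_g = −(1.5×10⁻³)/(1.13×10⁻⁴ × 1.23) = −10.8 m/s;  v_g = (1.4×10⁻³)/(1.13×10⁻⁴ × 1.23) = 10.0 m/s
|V_g| = √(u_g² + v_g²) = 14.7 m/s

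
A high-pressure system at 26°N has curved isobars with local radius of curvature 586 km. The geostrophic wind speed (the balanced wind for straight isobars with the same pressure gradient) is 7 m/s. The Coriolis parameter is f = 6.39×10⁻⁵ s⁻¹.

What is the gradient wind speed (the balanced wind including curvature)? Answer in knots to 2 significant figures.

18 knots

Around a high, pressure-gradient force acts outward with centrifugal, so Coriolis balances both:
fV = (1/ρ)|∂P/∂n| + V²/R  →  V² − fR·V + fR·V_g = 0
With fR = 6.39×10⁻⁵ × 586×10³ m = 37.4 m/s:
V = [fR − √((fR)² − 4 fR V_g)]/2 = [37.4 − √(37.4² − 4×37.4×7)]/2 = 9.32 m/s
Supergeostrophic (V > V_g = 7 m/s), as expected around a high.
Converting: 9.32 m/s × 1.944 = 18 knots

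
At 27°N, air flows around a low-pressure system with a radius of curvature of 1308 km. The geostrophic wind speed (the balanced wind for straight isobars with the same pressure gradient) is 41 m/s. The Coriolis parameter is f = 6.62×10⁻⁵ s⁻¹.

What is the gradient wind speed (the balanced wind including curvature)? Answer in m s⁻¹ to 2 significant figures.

30 m s⁻¹

Around a low, centrifugal force acts outward with Coriolis, so pressure-gradient force balances both:
(1/ρ)|∂P/∂n| = fV + V²/R  →  V² + fR·V − fR·V_g = 0
With fR = 6.62×10⁻⁵ × 1308×10³ m = 86.6 m/s:
V = [−fR + √((fR)² + 4 fR V_g)]/2 = [−86.6 + √(86.6² + 4×86.6×41)]/2 = 30.4 m/s
Subgeostrophic (V < V_g = 41 m/s), as expected around a low.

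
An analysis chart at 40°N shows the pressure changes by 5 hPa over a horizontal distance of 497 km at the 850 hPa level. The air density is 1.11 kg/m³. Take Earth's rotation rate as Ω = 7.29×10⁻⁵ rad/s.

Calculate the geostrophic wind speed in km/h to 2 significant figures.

35 km/h

Coriolis parameter at 40°N:
f = 2Ω sin φ = 2 × 7.29×10⁻⁵ × sin 40° = 9.37×10⁻⁵ s⁻¹
Pressure gradient: |∂P/∂n| = 500 Pa / 497000 m = 1.01×10⁻³ Pa/m
Geostrophic balance (pressure-gradient force = Coriolis force):
V_g = (1/(fρ)) |∂P/∂n| = 1.01×10⁻³ / (9.37×10⁻⁵ × 1.11) = 9.67 m/s
Converting: 9.67 m/s × 3.6 = 35 km/h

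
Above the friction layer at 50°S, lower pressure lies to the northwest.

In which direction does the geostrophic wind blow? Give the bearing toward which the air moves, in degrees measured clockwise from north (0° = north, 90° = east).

225°

The pressure-gradient force points toward the northwest (bearing 315°).
Geostrophic balance: in the Southern Hemisphere the Coriolis force deflects motion to the left, so the geostrophic wind blows 90° to the left of the pressure-gradient force (low pressure on the right).
Rotating 315° by 90° counterclockwise gives 225° — the wind blows toward the southwest.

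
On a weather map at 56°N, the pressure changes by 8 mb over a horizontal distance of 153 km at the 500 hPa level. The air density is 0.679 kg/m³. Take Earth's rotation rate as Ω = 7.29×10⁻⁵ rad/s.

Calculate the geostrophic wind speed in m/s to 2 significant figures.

64 m/s

Coriolis parameter at 56°N:
f = 2Ω sin φ = 2 × 7.29×10⁻⁵ × sin 56° = 1.21×10⁻⁴ s⁻¹
Pressure gradient: |∂P/∂n| = 800 Pa / 153000 m = 5.23×10⁻³ Pa/m
Geostrophic balance (pressure-gradient force = Coriolis force):
V_g = (1/(fρ)) |∂P/∂n| = 5.23×10⁻³ / (1.21×10⁻⁴ × 0.679) = 63.7 m/s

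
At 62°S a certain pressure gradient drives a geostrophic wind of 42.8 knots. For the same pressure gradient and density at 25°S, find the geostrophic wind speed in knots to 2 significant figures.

89 knots

With the same pressure gradient and density, V_g ∝ 1/f ∝ 1/sin φ.
V₂ = V₁ · sin φ₁ / sin φ₂ = 42.8 × sin 62° / sin 25°
V₂ = 42.8 × 0.8829/0.4226 = 89 knots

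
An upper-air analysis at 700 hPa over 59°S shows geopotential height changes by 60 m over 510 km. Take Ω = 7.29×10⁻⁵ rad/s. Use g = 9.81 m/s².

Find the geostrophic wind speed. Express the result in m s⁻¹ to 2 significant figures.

Coriolis parameter at 59°S:
f = 2Ω sin φ = 2 × 7.29×10⁻⁵ × sin 59° = 1.25×10⁻⁴ s⁻¹
Height gradient: |∂Z/∂n| = 60 m / 510000 m = 1.18×10⁻⁴
On a pressure surface, geostrophic balance gives V_g = (g/f)|∂Z/∂n|:
V_g = 9.81 × 1.18×10⁻⁴ / 1.25×10⁻⁴ = 9.23 m/s

9.2 m s⁻¹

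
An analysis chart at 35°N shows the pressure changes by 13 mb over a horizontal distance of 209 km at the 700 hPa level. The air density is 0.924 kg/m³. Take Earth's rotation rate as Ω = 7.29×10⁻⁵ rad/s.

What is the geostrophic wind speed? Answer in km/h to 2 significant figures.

Coriolis parameter at 35°N:
f = 2Ω sin φ = 2 × 7.29×10⁻⁵ × sin 35° = 8.36×10⁻⁵ s⁻¹
Pressure gradient: |∂P/∂n| = 1300 Pa / 209000 m = 6.22×10⁻³ Pa/m
Geostrophic balance (pressure-gradient force = Coriolis force):
V_g = (1/(fρ)) |∂P/∂n| = 6.22×10⁻³ / (8.36×10⁻⁵ × 0.924) = 80.5 m/s
Converting: 80.5 m/s × 3.6 = 290 km/h

290 km/h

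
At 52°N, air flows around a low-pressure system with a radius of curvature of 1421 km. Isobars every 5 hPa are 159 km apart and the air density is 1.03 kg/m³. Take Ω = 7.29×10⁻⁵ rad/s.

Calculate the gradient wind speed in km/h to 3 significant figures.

Coriolis parameter at 52°N:
f = 2Ω sin φ = 2 × 7.29×10⁻⁵ × sin 52° = 1.15×10⁻⁴ s⁻¹
Pressure gradient: |∂P/∂n| = 500 Pa / 159000 m = 3.14×10⁻³ Pa/m
Geostrophic speed: V_g = |∂P/∂n|/(fρ) = 3.14×10⁻³/(1.15×10⁻⁴ × 1.03) = 26.6 m/s
Around a low, centrifugal force acts outward with Coriolis, so pressure-gradient force balances both:
(1/ρ)|∂P/∂n| = fV + V²/R  →  V² + fR·V − fR·V_g = 0
With fR = 1.15×10⁻⁴ × 1421×10³ m = 163 m/s:
V = [−fR + √((fR)² + 4 fR V_g)]/2 = [−163 + √(163² + 4×163×26.6)]/2 = 23.3 m/s
Subgeostrophic (V < V_g = 26.6 m/s), as expected around a low.
Converting: 23.3 m/s × 3.6 = 83.7 km/h

83.7 km/h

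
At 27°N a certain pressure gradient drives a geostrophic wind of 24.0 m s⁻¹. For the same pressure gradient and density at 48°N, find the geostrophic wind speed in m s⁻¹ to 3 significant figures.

With the same pressure gradient and density, V_g ∝ 1/f ∝ 1/sin φ.
V₂ = V₁ · sin φ₁ / sin φ₂ = 24.0 × sin 27° / sin 48°
V₂ = 24.0 × 0.4540/0.7431 = 14.7 m s⁻¹

14.7 m s⁻¹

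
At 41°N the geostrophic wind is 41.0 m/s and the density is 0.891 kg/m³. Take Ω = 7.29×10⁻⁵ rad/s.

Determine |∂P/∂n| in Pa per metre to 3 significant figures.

3.49×10⁻³ Pa/m

Coriolis parameter at 41°N:
f = 2Ω sin φ = 2 × 7.29×10⁻⁵ × sin 41° = 9.57×10⁻⁵ s⁻¹
Geostrophic balance rearranged: |∂P/∂n| = f ρ V_g
|∂P/∂n| = 9.57×10⁻⁵ × 0.891 × 41.0 = 3.49×10⁻³ Pa/m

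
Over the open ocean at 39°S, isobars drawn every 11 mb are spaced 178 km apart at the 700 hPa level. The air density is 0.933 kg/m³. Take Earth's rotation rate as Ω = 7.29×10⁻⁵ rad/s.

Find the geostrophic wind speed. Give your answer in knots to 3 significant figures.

140 knots

Coriolis parameter at 39°S:
f = 2Ω sin φ = 2 × 7.29×10⁻⁵ × sin 39° = 9.18×10⁻⁵ s⁻¹
Pressure gradient: |∂P/∂n| = 1100 Pa / 178000 m = 6.18×10⁻³ Pa/m
Geostrophic balance (pressure-gradient force = Coriolis force):
V_g = (1/(fρ)) |∂P/∂n| = 6.18×10⁻³ / (9.18×10⁻⁵ × 0.933) = 72.2 m/s
Converting: 72.2 m/s × 1.944 = 140 knots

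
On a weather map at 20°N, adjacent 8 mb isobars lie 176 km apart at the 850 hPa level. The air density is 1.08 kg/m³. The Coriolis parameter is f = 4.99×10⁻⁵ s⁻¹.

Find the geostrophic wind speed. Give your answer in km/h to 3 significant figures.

304 km/h

Pressure gradient: |∂P/∂n| = 800 Pa / 176000 m = 4.55×10⁻³ Pa/m
Geostrophic balance (pressure-gradient force = Coriolis force):
V_g = (1/(fρ)) |∂P/∂n| = 4.55×10⁻³ / (4.99×10⁻⁵ × 1.08) = 84.3 m/s
Converting: 84.3 m/s × 3.6 = 304 km/h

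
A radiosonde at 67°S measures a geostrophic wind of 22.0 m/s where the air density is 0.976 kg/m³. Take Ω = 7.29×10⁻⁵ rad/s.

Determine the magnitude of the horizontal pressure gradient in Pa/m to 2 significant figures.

2.9×10⁻³ Pa/m

Coriolis parameter at 67°S:
f = 2Ω sin φ = 2 × 7.29×10⁻⁵ × sin 67° = 1.34×10⁻⁴ s⁻¹
Geostrophic balance rearranged: |∂P/∂n| = f ρ V_g
|∂P/∂n| = 1.34×10⁻⁴ × 0.976 × 22.0 = 2.88×10⁻³ Pa/m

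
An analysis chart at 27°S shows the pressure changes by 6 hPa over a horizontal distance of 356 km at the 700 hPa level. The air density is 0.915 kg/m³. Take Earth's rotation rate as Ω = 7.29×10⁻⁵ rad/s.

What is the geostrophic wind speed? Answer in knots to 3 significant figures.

54.1 knots

Coriolis parameter at 27°S:
f = 2Ω sin φ = 2 × 7.29×10⁻⁵ × sin 27° = 6.62×10⁻⁵ s⁻¹
Pressure gradient: |∂P/∂n| = 600 Pa / 356000 m = 1.69×10⁻³ Pa/m
Geostrophic balance (pressure-gradient force = Coriolis force):
V_g = (1/(fρ)) |∂P/∂n| = 1.69×10⁻³ / (6.62×10⁻⁵ × 0.915) = 27.8 m/s
Converting: 27.8 m/s × 1.944 = 54.1 knots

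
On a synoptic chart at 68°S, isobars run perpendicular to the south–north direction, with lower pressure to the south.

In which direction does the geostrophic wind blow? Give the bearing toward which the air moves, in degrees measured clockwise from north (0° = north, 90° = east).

090°

The pressure-gradient force points toward the south (bearing 180°).
Geostrophic balance: in the Southern Hemisphere the Coriolis force deflects motion to the left, so the geostrophic wind blows 90° to the left of the pressure-gradient force (low pressure on the right).
Rotating 180° by 90° counterclockwise gives 090° — the wind blows toward the east.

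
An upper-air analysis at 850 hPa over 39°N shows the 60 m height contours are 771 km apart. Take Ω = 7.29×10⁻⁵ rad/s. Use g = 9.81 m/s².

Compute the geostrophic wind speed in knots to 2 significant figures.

16 knots

Coriolis parameter at 39°N:
f = 2Ω sin φ = 2 × 7.29×10⁻⁵ × sin 39° = 9.18×10⁻⁵ s⁻¹
Height gradient: |∂Z/∂n| = 60 m / 771000 m = 7.78×10⁻⁵
On a pressure surface, geostrophic balance gives V_g = (g/f)|∂Z/∂n|:
V_g = 9.81 × 7.78×10⁻⁵ / 9.18×10⁻⁵ = 8.32 m/s
Converting: 8.32 m/s × 1.944 = 16 knots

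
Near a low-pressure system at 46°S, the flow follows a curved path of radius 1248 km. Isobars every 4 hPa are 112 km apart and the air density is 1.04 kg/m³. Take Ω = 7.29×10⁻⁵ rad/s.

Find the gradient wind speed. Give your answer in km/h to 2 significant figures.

Coriolis parameter at 46°S:
f = 2Ω sin φ = 2 × 7.29×10⁻⁵ × sin 46° = 1.05×10⁻⁴ s⁻¹
Pressure gradient: |∂P/∂n| = 400 Pa / 112000 m = 3.57×10⁻³ Pa/m
Geostrophic speed: V_g = |∂P/∂n|/(fρ) = 3.57×10⁻³/(1.05×10⁻⁴ × 1.04) = 32.7 m/s
Around a low, centrifugal force acts outward with Coriolis, so pressure-gradient force balances both:
(1/ρ)|∂P/∂n| = fV + V²/R  →  V² + fR·V − fR·V_g = 0
With fR = 1.05×10⁻⁴ × 1248×10³ m = 131 m/s:
V = [−fR + √((fR)² + 4 fR V_g)]/2 = [−131 + √(131² + 4×131×32.7)]/2 = 27.1 m/s
Subgeostrophic (V < V_g = 32.7 m/s), as expected around a low.
Converting: 27.1 m/s × 3.6 = 98 km/h

98 km/h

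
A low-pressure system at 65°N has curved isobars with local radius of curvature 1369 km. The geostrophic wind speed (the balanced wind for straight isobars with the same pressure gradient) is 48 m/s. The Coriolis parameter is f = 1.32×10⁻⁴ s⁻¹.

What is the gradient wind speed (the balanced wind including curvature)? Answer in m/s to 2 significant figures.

Around a low, centrifugal force acts outward with Coriolis, so pressure-gradient force balances both:
(1/ρ)|∂P/∂n| = fV + V²/R  →  V² + fR·V − fR·V_g = 0
With fR = 1.32×10⁻⁴ × 1369×10³ m = 181 m/s:
V = [−fR + √((fR)² + 4 fR V_g)]/2 = [−181 + √(181² + 4×181×48)]/2 = 39.4 m/s
Subgeostrophic (V < V_g = 48 m/s), as expected around a low.

39 m/s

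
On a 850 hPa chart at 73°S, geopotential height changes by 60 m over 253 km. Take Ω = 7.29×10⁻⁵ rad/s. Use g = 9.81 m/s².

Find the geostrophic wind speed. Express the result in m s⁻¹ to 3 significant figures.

Coriolis parameter at 73°S:
f = 2Ω sin φ = 2 × 7.29×10⁻⁵ × sin 73° = 1.39×10⁻⁴ s⁻¹
Height gradient: |∂Z/∂n| = 60 m / 253000 m = 2.37×10⁻⁴
On a pressure surface, geostrophic balance gives V_g = (g/f)|∂Z/∂n|:
V_g = 9.81 × 2.37×10⁻⁴ / 1.39×10⁻⁴ = 16.7 m/s

16.7 m s⁻¹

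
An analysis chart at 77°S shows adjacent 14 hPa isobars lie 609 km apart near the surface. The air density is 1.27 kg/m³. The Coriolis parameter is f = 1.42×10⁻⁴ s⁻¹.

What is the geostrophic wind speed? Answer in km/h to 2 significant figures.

46 km/h

Pressure gradient: |∂P/∂n| = 1400 Pa / 609000 m = 2.30×10⁻³ Pa/m
Geostrophic balance (pressure-gradient force = Coriolis force):
V_g = (1/(fρ)) |∂P/∂n| = 2.30×10⁻³ / (1.42×10⁻⁴ × 1.27) = 12.7 m/s
Converting: 12.7 m/s × 3.6 = 46 km/h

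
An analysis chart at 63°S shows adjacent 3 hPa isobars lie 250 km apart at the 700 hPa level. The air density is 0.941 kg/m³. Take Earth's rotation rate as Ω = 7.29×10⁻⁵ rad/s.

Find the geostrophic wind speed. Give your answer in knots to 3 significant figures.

19.1 knots

Coriolis parameter at 63°S:
f = 2Ω sin φ = 2 × 7.29×10⁻⁵ × sin 63° = 1.30×10⁻⁴ s⁻¹
Pressure gradient: |∂P/∂n| = 300 Pa / 250000 m = 1.20×10⁻³ Pa/m
Geostrophic balance (pressure-gradient force = Coriolis force):
V_g = (1/(fρ)) |∂P/∂n| = 1.20×10⁻³ / (1.30×10⁻⁴ × 0.941) = 9.82 m/s
Converting: 9.82 m/s × 1.944 = 19.1 knots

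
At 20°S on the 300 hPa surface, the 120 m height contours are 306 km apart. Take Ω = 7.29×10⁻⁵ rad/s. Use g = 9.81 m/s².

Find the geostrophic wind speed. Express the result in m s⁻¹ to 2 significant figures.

77 m s⁻¹

Coriolis parameter at 20°S:
f = 2Ω sin φ = 2 × 7.29×10⁻⁵ × sin 20° = 4.99×10⁻⁵ s⁻¹
Height gradient: |∂Z/∂n| = 120 m / 306000 m = 3.92×10⁻⁴
On a pressure surface, geostrophic balance gives V_g = (g/f)|∂Z/∂n|:
V_g = 9.81 × 3.92×10⁻⁴ / 4.99×10⁻⁵ = 77.1 m/s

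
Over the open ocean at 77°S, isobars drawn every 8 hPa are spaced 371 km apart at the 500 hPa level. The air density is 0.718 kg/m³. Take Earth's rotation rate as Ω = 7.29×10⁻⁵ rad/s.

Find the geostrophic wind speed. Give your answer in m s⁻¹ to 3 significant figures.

21.1 m s⁻¹

Coriolis parameter at 77°S:
f = 2Ω sin φ = 2 × 7.29×10⁻⁵ × sin 77° = 1.42×10⁻⁴ s⁻¹
Pressure gradient: |∂P/∂n| = 800 Pa / 371000 m = 2.16×10⁻³ Pa/m
Geostrophic balance (pressure-gradient force = Coriolis force):
V_g = (1/(fρ)) |∂P/∂n| = 2.16×10⁻³ / (1.42×10⁻⁴ × 0.718) = 21.1 m/s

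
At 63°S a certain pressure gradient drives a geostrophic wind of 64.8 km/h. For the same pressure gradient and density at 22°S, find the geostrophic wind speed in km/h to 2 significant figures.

150 km/h

With the same pressure gradient and density, V_g ∝ 1/f ∝ 1/sin φ.
V₂ = V₁ · sin φ₁ / sin φ₂ = 64.8 × sin 63° / sin 22°
V₂ = 64.8 × 0.8910/0.3746 = 150 km/h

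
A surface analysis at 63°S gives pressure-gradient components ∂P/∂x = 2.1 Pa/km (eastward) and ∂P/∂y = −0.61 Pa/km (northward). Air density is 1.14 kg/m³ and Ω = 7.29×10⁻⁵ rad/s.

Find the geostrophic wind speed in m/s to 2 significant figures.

15 m/s

Coriolis parameter at 63°S:
f = 2Ω sin φ = 2 × 7.29×10⁻⁵ × sin 63° = 1.30×10⁻⁴ s⁻¹
In the Southern Hemisphere f is negative: f = −1.30×10⁻⁴ s⁻¹.
Component geostrophic relations (x east, y north):
u_g = −(1/(fρ)) ∂P/∂y,  v_g = (1/(fρ)) ∂P/∂x
u_g = −(−0.61×10⁻³)/(−1.30×10⁻⁴ × 1.14) = −4.12 m/s;  v_g = (2.1×10⁻³)/(−1.30×10⁻⁴ × 1.14) = −14.2 m/s
|V_g| = √(u_g² + v_g²) = 14.8 m/s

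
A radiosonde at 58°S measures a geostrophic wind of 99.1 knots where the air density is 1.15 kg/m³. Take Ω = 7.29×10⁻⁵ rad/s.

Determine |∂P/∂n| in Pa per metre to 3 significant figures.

Coriolis parameter at 58°S:
f = 2Ω sin φ = 2 × 7.29×10⁻⁵ × sin 58° = 1.24×10⁻⁴ s⁻¹
Wind speed in SI: 99.1 knots = 51.0 m/s
Geostrophic balance rearranged: |∂P/∂n| = f ρ V_g
|∂P/∂n| = 1.24×10⁻⁴ × 1.15 × 51.0 = 7.25×10⁻³ Pa/m

7.25×10⁻³ Pa/m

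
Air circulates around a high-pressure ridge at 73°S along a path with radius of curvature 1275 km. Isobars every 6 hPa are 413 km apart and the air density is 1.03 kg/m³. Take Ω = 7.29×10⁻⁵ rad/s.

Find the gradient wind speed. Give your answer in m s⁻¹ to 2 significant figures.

11 m s⁻¹

Coriolis parameter at 73°S:
f = 2Ω sin φ = 2 × 7.29×10⁻⁵ × sin 73° = 1.39×10⁻⁴ s⁻¹
Pressure gradient: |∂P/∂n| = 600 Pa / 413000 m = 1.45×10⁻³ Pa/m
Geostrophic speed: V_g = |∂P/∂n|/(fρ) = 1.45×10⁻³/(1.39×10⁻⁴ × 1.03) = 10.1 m/s
Around a high, pressure-gradient force acts outward with centrifugal, so Coriolis balances both:
fV = (1/ρ)|∂P/∂n| + V²/R  →  V² − fR·V + fR·V_g = 0
With fR = 1.39×10⁻⁴ × 1275×10³ m = 178 m/s:
V = [fR − √((fR)² − 4 fR V_g)]/2 = [178 − √(178² − 4×178×10.1)]/2 = 10.8 m/s
Supergeostrophic (V > V_g = 10.1 m/s), as expected around a high.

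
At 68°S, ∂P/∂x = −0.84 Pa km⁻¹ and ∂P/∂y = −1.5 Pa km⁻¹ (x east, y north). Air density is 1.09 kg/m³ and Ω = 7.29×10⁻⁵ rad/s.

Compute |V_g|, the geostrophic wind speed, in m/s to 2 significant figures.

Coriolis parameter at 68°S:
f = 2Ω sin φ = 2 × 7.29×10⁻⁵ × sin 68° = 1.35×10⁻⁴ s⁻¹
In the Southern Hemisphere f is negative: f = −1.35×10⁻⁴ s⁻¹.
Component geostrophic relations (x east, y north):
u_g = −(1/(fρ)) ∂P/∂y,  v_g = (1/(fρ)) ∂P/∂x
u_g = −(−1.5×10⁻³)/(−1.35×10⁻⁴ × 1.09) = −10.2 m/s;  v_g = (−0.84×10⁻³)/(−1.35×10⁻⁴ × 1.09) = 5.70 m/s
|V_g| = √(u_g² + v_g²) = 11.7 m/s

12 m/s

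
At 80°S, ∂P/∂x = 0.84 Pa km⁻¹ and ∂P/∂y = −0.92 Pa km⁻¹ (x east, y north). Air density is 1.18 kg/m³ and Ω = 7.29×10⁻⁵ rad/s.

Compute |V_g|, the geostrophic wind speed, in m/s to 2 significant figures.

Coriolis parameter at 80°S:
f = 2Ω sin φ = 2 × 7.29×10⁻⁵ × sin 80° = 1.44×10⁻⁴ s⁻¹
In the Southern Hemisphere f is negative: f = −1.44×10⁻⁴ s⁻¹.
Component geostrophic relations (x east, y north):
u_g = −(1/(fρ)) ∂P/∂y,  v_g = (1/(fρ)) ∂P/∂x
u_g = −(−0.92×10⁻³)/(−1.44×10⁻⁴ × 1.18) = −5.43 m/s;  v_g = (0.84×10⁻³)/(−1.44×10⁻⁴ × 1.18) = −4.96 m/s
|V_g| = √(u_g² + v_g²) = 7.35 m/s

7.4 m/s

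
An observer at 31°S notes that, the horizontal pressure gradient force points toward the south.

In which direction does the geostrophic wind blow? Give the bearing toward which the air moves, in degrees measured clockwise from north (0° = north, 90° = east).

The pressure-gradient force points toward the south (bearing 180°).
Geostrophic balance: in the Southern Hemisphere the Coriolis force deflects motion to the left, so the geostrophic wind blows 90° to the left of the pressure-gradient force (low pressure on the right).
Rotating 180° by 90° counterclockwise gives 090° — the wind blows toward the east.

090°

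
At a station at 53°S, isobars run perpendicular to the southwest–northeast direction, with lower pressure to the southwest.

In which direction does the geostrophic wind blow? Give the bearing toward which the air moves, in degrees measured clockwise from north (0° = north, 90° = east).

The pressure-gradient force points toward the southwest (bearing 225°).
Geostrophic balance: in the Southern Hemisphere the Coriolis force deflects motion to the left, so the geostrophic wind blows 90° to the left of the pressure-gradient force (low pressure on the right).
Rotating 225° by 90° counterclockwise gives 135° — the wind blows toward the southeast.

135°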